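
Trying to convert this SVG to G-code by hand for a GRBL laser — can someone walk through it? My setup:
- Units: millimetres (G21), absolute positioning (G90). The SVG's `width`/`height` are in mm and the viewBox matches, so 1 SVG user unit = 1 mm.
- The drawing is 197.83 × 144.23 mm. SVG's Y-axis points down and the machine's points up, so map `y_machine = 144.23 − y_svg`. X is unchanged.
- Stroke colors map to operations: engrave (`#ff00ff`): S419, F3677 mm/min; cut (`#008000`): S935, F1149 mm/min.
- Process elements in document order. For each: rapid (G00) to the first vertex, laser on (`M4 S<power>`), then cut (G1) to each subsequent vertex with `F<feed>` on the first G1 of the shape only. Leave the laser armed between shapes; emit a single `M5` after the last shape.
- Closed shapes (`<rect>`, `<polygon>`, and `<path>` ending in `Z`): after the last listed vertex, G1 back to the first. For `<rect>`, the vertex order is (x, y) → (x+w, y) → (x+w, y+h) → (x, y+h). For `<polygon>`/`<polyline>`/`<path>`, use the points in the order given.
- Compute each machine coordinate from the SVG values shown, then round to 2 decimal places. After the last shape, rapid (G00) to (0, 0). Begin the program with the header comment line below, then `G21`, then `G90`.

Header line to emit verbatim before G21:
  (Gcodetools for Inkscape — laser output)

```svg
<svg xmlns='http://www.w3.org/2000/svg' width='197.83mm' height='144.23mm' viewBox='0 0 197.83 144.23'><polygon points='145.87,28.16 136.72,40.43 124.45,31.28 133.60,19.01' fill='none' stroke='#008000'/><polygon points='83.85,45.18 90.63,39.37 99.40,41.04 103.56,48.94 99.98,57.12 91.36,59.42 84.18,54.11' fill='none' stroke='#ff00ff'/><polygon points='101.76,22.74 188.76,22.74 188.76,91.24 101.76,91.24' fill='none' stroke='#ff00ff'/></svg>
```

(Gcodetools for Inkscape — laser output)
G21
G90
G00 X145.87 Y116.07
M4 S935
G1 X136.72 Y103.80 F1149
G1 X124.45 Y112.95
G1 X133.60 Y125.22
G1 X145.87 Y116.07
G00 X83.85 Y99.05
M4 S419
G1 X90.63 Y104.86 F3677
G1 X99.40 Y103.19
G1 X103.56 Y95.29
G1 X99.98 Y87.11
G1 X91.36 Y84.81
G1 X84.18 Y90.12
G1 X83.85 Y99.05
G00 X101.76 Y121.49
M4 S419
G1 X188.76 Y121.49 F3677
G1 X188.76 Y52.99
G1 X101.76 Y52.99
G1 X101.76 Y121.49
M5
G00 X0.00 Y0.00

1 u = 1 mm; y_m = 144.23 − y.

[1] `<polygon>` regular polygon, #008000→cut S935 F1149: (145.87,116.07) → (136.72,103.80) → (124.45,112.95) → (133.60,125.22) → (145.87,116.07) (closed)

[2] `<polygon>` regular polygon, #ff00ff→engrave S419 F3677: (83.85,99.05) → (90.63,104.86) → (99.40,103.19) → (103.56,95.29) → (99.98,87.11) → (91.36,84.81) → (84.18,90.12) → (83.85,99.05) (closed)

[3] `<polygon>` rectangle, #ff00ff→engrave S419 F3677: (101.76,121.49) → (188.76,121.49) → (188.76,52.99) → (101.76,52.99) → (101.76,121.49) (closed)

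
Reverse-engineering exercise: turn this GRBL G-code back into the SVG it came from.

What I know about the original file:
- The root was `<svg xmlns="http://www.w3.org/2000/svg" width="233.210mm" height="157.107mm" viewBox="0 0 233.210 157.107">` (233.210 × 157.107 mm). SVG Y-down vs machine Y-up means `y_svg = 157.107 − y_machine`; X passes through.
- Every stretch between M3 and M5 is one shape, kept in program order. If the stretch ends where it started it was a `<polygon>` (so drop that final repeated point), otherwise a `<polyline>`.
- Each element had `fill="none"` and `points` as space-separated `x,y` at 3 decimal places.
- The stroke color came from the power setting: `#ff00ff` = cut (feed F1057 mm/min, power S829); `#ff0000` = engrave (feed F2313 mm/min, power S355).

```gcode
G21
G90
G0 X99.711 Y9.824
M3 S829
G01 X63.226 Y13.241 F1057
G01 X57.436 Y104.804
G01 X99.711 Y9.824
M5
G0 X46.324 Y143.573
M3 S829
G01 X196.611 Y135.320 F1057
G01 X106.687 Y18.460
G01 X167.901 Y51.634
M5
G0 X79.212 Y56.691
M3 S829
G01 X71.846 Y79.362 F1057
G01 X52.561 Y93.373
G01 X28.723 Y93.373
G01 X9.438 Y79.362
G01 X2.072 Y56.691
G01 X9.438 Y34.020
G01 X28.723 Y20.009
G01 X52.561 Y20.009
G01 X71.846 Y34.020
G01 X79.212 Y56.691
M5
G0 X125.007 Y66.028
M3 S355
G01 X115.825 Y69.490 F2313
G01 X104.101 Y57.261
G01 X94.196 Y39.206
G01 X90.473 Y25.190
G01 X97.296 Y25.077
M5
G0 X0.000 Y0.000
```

<svg xmlns="http://www.w3.org/2000/svg" width="233.210mm" height="157.107mm" viewBox="0 0 233.210 157.107">
  <polygon points="99.711,147.283 63.226,143.866 57.436,52.303" fill="none" stroke="#ff00ff"/>
  <polyline points="46.324,13.534 196.611,21.787 106.687,138.647 167.901,105.473" fill="none" stroke="#ff00ff"/>
  <polygon points="79.212,100.416 71.846,77.745 52.561,63.734 28.723,63.734 9.438,77.745 2.072,100.416 9.438,123.087 28.723,137.098 52.561,137.098 71.846,123.087" fill="none" stroke="#ff00ff"/>
  <polyline points="125.007,91.079 115.825,87.617 104.101,99.846 94.196,117.901 90.473,131.917 97.296,132.030" fill="none" stroke="#ff0000"/>
</svg>

Machine Y-up, SVG Y-down with viewBox height 157.107, so y_svg = 157.107 − y_machine; X carries over.

Run 1: S829 ⇒ cut layer `#ff00ff`. The run returns to its start, so emit a `<polygon>` with points (Y-flipped): 99.711,147.283 63.226,143.866 57.436,52.303.

Run 2: S829 ⇒ cut layer `#ff00ff`. The run is open, so emit a `<polyline>` with points (Y-flipped): 46.324,13.534 196.611,21.787 106.687,138.647 167.901,105.473.

Run 3: power S829 maps to stroke `#ff00ff` (cut). The run returns to its start, so emit a `<polygon>` with points (Y-flipped): 79.212,100.416 71.846,77.745 52.561,63.734 28.723,63.734 9.438,77.745 2.072,100.416 9.438,123.087 28.723,137.098 52.561,137.098 71.846,123.087.

Run 4: the run's S355 means `#ff0000` (engrave). The run is open, so emit a `<polyline>` with points (Y-flipped): 125.007,91.079 115.825,87.617 104.101,99.846 94.196,117.901 90.473,131.917 97.296,132.030.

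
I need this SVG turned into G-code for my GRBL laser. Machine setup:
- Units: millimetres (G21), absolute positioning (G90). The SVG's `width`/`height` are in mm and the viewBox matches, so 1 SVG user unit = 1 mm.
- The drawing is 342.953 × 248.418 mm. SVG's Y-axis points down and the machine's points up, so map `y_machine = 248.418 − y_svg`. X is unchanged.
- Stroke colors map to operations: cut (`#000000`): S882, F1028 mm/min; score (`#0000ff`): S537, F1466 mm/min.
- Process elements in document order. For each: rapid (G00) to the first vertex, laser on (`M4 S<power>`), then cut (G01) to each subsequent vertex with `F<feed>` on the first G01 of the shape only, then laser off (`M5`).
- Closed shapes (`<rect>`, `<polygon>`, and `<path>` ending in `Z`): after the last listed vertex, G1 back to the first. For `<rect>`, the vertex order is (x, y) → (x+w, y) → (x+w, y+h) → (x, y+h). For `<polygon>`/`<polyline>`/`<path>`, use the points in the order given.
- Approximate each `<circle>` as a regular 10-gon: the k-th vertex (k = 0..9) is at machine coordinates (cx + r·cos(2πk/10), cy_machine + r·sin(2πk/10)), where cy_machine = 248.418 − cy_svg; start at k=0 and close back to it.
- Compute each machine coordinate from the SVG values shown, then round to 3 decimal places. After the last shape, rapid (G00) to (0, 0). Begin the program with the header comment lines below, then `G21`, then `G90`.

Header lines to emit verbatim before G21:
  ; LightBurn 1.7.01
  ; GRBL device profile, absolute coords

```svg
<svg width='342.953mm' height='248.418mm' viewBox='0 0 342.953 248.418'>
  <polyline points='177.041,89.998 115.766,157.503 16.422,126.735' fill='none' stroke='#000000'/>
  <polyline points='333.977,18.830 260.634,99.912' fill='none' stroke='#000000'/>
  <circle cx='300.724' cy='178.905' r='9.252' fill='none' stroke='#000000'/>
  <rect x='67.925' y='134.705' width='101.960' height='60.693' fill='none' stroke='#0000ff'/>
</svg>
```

1 u = 1 mm; y_m = 248.418 − y.

[1] `<polyline>` open polyline, #000000→cut S882 F1028: (177.041,158.420) → (115.766,90.915) → (16.422,121.683)

[2] `<polyline>` line segment, #000000→cut S882 F1028: (333.977,229.588) → (260.634,148.506)

[3] `<circle>` circle, #000000→cut S882 F1028: (309.976,69.513) → (308.209,74.951) → (303.583,78.312) → (297.865,78.312) → (293.239,74.951) → (291.472,69.513) → (293.239,64.075) → (297.865,60.714) → (303.583,60.714) → (308.209,64.075) → (309.976,69.513) (closed)

[4] `<rect>` rectangle, #0000ff→score S537 F1466: (67.925,113.713) → (169.885,113.713) → (169.885,53.020) → (67.925,53.020) → (67.925,113.713) (closed)

; LightBurn 1.7.01
; GRBL device profile, absolute coords
G21
G90
G00 X177.041 Y158.420
M4 S882
G01 X115.766 Y90.915 F1028
G01 X16.422 Y121.683
M5
G00 X333.977 Y229.588
M4 S882
G01 X260.634 Y148.506 F1028
M5
G00 X309.976 Y69.513
M4 S882
G01 X308.209 Y74.951 F1028
G01 X303.583 Y78.312
G01 X297.865 Y78.312
G01 X293.239 Y74.951
G01 X291.472 Y69.513
G01 X293.239 Y64.075
G01 X297.865 Y60.714
G01 X303.583 Y60.714
G01 X308.209 Y64.075
G01 X309.976 Y69.513
M5
G00 X67.925 Y113.713
M4 S537
G01 X169.885 Y113.713 F1466
G01 X169.885 Y53.020
G01 X67.925 Y53.020
G01 X67.925 Y113.713
M5
G00 X0.000 Y0.000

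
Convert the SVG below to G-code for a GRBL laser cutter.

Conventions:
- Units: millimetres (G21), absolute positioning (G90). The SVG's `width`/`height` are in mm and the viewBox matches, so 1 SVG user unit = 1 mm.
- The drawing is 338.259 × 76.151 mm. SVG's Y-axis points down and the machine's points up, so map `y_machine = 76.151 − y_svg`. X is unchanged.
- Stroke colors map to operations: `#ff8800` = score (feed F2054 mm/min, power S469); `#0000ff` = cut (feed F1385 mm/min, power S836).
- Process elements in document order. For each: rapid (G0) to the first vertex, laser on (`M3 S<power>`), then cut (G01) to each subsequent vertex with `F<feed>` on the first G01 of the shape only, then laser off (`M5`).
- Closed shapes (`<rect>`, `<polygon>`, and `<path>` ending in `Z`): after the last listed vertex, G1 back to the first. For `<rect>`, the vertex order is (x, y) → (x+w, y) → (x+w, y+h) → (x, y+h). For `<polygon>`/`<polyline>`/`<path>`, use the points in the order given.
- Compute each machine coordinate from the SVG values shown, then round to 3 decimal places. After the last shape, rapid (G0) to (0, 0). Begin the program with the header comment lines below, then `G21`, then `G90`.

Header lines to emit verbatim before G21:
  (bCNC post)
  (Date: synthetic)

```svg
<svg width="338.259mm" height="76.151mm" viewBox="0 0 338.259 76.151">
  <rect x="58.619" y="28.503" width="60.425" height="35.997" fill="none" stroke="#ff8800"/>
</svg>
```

(bCNC post)
(Date: synthetic)
G21
G90
G0 X58.619 Y47.648
M3 S469
G01 X119.044 Y47.648 F2054
G01 X119.044 Y11.651
G01 X58.619 Y11.651
G01 X58.619 Y47.648
M5
G0 X0.000 Y0.000

viewBox `0 0 338.259 76.151` with mm width/height → 1 unit = 1 mm. Flip: y_m = 76.151 − y_svg.

**Shape 1** — `<rect>` rectangle, stroke `#ff8800` → score (S469, F2054). Machine vertices: (58.619,47.648) → (119.044,47.648) → (119.044,11.651) → (58.619,11.651) → (58.619,47.648). Closed: final G1 returns to the first vertex.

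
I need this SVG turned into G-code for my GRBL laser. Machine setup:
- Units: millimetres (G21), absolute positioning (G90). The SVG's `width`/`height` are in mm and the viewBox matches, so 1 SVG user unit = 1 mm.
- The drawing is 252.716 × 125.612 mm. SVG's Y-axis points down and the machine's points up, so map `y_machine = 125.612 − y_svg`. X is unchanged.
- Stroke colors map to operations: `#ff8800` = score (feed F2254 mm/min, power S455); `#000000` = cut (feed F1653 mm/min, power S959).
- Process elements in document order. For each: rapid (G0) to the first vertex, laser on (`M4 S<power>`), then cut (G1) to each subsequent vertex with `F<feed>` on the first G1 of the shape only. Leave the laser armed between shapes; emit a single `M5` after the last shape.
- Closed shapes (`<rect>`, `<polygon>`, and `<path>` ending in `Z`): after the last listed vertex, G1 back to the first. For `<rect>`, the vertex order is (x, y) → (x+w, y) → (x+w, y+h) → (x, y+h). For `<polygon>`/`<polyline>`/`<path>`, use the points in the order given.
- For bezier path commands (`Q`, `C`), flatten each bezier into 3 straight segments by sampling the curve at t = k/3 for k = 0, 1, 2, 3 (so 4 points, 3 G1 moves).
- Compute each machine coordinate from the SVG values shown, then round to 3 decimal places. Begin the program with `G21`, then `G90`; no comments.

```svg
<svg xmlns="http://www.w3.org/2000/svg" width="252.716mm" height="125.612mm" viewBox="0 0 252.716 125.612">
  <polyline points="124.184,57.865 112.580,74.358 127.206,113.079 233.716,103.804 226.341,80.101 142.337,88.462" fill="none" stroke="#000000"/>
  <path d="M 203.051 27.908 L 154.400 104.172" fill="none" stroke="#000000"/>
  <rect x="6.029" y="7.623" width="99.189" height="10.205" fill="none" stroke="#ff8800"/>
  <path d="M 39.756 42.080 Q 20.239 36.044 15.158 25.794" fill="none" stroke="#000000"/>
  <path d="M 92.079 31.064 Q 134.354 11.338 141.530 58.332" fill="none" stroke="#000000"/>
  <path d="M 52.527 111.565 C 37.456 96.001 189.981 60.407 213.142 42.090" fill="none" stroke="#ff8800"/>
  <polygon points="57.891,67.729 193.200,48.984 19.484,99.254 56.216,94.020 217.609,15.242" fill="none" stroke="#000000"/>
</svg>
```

viewBox `0 0 252.716 125.612` with mm width/height → 1 unit = 1 mm. Flip: y_m = 125.612 − y_svg.

**Shape 1** — `<polyline>` open polyline, stroke `#000000` → cut (S959, F1653). Machine vertices: (124.184,67.747) → (112.580,51.254) → (127.206,12.533) → (233.716,21.808) → (226.341,45.511) → (142.337,37.150). Open path.

**Shape 2** — `<path>` line segment, stroke `#000000` → cut (S959, F1653). Machine vertices: (203.051,97.704) → (154.400,21.440). Open path.

**Shape 3** — `<rect>` rectangle, stroke `#ff8800` → score (S455, F2254). Machine vertices: (6.029,117.989) → (105.218,117.989) → (105.218,107.784) → (6.029,107.784) → (6.029,117.989). Closed: final G1 returns to the first vertex.

**Shape 4** — `<path>` quadratic bezier, stroke `#000000` → cut (S959, F1653). Control points (SVG): P0=(39.756,42.080), P1=(20.239,36.044), P2=(15.158,25.794); sampled at t=k/3. Machine vertices: (39.756,83.532) → (28.349,88.024) → (20.149,93.453) → (15.158,99.818). Open path.

**Shape 5** — `<path>` quadratic bezier, stroke `#000000` → cut (S959, F1653). Control points (SVG): P0=(92.079,31.064), P1=(134.354,11.338), P2=(141.530,58.332); sampled at t=k/3. Machine vertices: (92.079,94.548) → (116.362,100.285) → (132.846,91.196) → (141.530,67.280). Open path.

**Shape 6** — `<path>` cubic bezier, stroke `#ff8800` → score (S455, F2254). Control points (SVG): P0=(52.527,111.565), P1=(37.456,96.001), P2=(189.981,60.407), P3=(213.142,42.090); sampled at t=k/3. Machine vertices: (52.527,14.047) → (82.323,34.906) → (157.858,60.828) → (213.142,83.522). Open path.

**Shape 7** — `<polygon>` closed polygon, stroke `#000000` → cut (S959, F1653). Machine vertices: (57.891,57.883) → (193.200,76.628) → (19.484,26.358) → (56.216,31.592) → (217.609,110.370) → (57.891,57.883). Closed: final G1 returns to the first vertex.

G21
G90
G0 X124.184 Y67.747
M4 S959
G1 X112.580 Y51.254 F1653
G1 X127.206 Y12.533
G1 X233.716 Y21.808
G1 X226.341 Y45.511
G1 X142.337 Y37.150
G0 X203.051 Y97.704
M4 S959
G1 X154.400 Y21.440 F1653
G0 X6.029 Y117.989
M4 S455
G1 X105.218 Y117.989 F2254
G1 X105.218 Y107.784
G1 X6.029 Y107.784
G1 X6.029 Y117.989
G0 X39.756 Y83.532
M4 S959
G1 X28.349 Y88.024 F1653
G1 X20.149 Y93.453
G1 X15.158 Y99.818
G0 X92.079 Y94.548
M4 S959
G1 X116.362 Y100.285 F1653
G1 X132.846 Y91.196
G1 X141.530 Y67.280
G0 X52.527 Y14.047
M4 S455
G1 X82.323 Y34.906 F2254
G1 X157.858 Y60.828
G1 X213.142 Y83.522
G0 X57.891 Y57.883
M4 S959
G1 X193.200 Y76.628 F1653
G1 X19.484 Y26.358
G1 X56.216 Y31.592
G1 X217.609 Y110.370
G1 X57.891 Y57.883
M5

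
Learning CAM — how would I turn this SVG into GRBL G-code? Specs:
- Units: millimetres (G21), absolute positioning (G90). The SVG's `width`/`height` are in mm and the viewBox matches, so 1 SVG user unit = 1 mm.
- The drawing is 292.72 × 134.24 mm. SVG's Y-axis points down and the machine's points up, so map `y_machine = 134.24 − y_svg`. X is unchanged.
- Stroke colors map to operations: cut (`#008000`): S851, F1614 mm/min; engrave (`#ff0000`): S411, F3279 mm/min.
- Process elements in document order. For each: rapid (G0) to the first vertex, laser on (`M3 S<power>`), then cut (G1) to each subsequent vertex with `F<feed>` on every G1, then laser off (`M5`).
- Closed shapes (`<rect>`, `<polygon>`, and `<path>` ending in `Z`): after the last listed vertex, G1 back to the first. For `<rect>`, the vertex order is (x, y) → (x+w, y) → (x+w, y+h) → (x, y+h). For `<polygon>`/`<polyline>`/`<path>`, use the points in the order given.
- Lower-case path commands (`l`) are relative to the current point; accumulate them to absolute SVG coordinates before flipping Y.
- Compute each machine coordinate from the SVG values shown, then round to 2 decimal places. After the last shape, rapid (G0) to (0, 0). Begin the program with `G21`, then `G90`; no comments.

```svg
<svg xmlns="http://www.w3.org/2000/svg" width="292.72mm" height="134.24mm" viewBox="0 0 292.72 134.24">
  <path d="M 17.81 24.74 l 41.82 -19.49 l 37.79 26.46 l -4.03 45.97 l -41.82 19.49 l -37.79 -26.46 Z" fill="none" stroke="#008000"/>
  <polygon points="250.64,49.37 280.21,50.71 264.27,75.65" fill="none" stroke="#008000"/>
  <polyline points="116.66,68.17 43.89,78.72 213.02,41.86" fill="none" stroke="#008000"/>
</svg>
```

Since the viewBox matches the mm dimensions, user units are millimetres directly. The only transform is the Y-flip y_m = 134.24 − y_svg.

Shape 1 is a regular polygon drawn with `<path>`. Its stroke #008000 means cut at S851, F1614. After flipping Y the toolpath is (17.81,109.50) → (59.63,128.99) → (97.42,102.53) → (93.39,56.56) → (51.57,37.07) → (13.78,63.53) → (17.81,109.50), returning to the start.

Shape 2 is a regular polygon drawn with `<polygon>`. Its stroke #008000 means cut at S851, F1614. After flipping Y the toolpath is (250.64,84.87) → (280.21,83.53) → (264.27,58.59) → (250.64,84.87), returning to the start.

Shape 3 is a open polyline drawn with `<polyline>`. Its stroke #008000 means cut at S851, F1614. After flipping Y the toolpath is (116.66,66.07) → (43.89,55.52) → (213.02,92.38).

G21
G90
G0 X17.81 Y109.50
M3 S851
G1 X59.63 Y128.99 F1614
G1 X97.42 Y102.53 F1614
G1 X93.39 Y56.56 F1614
G1 X51.57 Y37.07 F1614
G1 X13.78 Y63.53 F1614
G1 X17.81 Y109.50 F1614
M5
G0 X250.64 Y84.87
M3 S851
G1 X280.21 Y83.53 F1614
G1 X264.27 Y58.59 F1614
G1 X250.64 Y84.87 F1614
M5
G0 X116.66 Y66.07
M3 S851
G1 X43.89 Y55.52 F1614
G1 X213.02 Y92.38 F1614
M5
G0 X0.00 Y0.00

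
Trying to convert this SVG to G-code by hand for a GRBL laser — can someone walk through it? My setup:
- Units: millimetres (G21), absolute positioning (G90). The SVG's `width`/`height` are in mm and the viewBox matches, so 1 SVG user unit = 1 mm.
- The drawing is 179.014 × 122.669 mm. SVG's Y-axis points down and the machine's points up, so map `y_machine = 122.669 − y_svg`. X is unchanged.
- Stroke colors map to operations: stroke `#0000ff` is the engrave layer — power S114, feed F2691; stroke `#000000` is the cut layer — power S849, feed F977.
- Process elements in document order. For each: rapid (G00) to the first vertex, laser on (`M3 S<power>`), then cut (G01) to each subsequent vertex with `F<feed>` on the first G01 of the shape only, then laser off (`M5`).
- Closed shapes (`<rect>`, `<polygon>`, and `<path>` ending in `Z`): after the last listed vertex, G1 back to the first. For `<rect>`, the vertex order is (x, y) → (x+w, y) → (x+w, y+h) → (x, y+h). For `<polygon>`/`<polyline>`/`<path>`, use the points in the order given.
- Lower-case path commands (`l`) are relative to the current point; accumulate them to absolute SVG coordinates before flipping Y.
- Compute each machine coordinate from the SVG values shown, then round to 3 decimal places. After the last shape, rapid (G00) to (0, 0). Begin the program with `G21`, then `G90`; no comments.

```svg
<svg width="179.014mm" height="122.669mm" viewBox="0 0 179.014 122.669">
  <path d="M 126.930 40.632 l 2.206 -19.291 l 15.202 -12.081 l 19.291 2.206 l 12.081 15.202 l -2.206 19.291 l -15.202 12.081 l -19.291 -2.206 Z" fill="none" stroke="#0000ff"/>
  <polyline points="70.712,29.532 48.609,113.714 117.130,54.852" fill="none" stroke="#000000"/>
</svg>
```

Since the viewBox matches the mm dimensions, user units are millimetres directly. The only transform is the Y-flip y_m = 122.669 − y_svg.

Shape 1 is a regular polygon drawn with `<path>`. Its stroke #0000ff means engrave at S114, F2691. After flipping Y the toolpath is (126.930,82.037) → (129.136,101.328) → (144.338,113.409) → (163.629,111.203) → (175.710,96.001) → (173.504,76.710) → (158.302,64.629) → (139.011,66.835) → (126.930,82.037), returning to the start.

Shape 2 is a open polyline drawn with `<polyline>`. Its stroke #000000 means cut at S849, F977. After flipping Y the toolpath is (70.712,93.137) → (48.609,8.955) → (117.130,67.817).

G21
G90
G00 X126.930 Y82.037
M3 S114
G01 X129.136 Y101.328 F2691
G01 X144.338 Y113.409
G01 X163.629 Y111.203
G01 X175.710 Y96.001
G01 X173.504 Y76.710
G01 X158.302 Y64.629
G01 X139.011 Y66.835
G01 X126.930 Y82.037
M5
G00 X70.712 Y93.137
M3 S849
G01 X48.609 Y8.955 F977
G01 X117.130 Y67.817
M5
G00 X0.000 Y0.000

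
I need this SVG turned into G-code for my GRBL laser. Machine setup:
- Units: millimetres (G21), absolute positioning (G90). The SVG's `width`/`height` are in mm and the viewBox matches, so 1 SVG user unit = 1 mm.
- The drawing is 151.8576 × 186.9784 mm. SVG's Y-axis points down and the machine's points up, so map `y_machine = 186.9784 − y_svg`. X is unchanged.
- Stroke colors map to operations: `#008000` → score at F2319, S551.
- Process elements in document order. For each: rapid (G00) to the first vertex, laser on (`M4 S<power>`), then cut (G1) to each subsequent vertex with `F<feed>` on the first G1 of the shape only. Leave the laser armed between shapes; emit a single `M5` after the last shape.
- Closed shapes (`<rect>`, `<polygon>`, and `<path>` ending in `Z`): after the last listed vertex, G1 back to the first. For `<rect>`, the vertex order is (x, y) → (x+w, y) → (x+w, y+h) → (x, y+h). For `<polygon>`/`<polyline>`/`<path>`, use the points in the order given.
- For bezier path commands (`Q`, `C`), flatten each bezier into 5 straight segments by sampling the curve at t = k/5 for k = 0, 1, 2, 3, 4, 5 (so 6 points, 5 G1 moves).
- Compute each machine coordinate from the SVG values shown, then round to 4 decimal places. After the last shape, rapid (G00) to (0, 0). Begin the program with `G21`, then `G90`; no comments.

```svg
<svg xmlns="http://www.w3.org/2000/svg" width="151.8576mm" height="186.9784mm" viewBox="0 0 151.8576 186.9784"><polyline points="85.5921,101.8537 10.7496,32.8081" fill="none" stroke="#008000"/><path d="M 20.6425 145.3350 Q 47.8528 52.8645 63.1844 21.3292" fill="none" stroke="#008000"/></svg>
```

G21
G90
G00 X85.5921 Y85.1247
M4 S551
G1 X10.7496 Y154.1703 F2319
G00 X20.6425 Y41.6434
M4 S551
G1 X31.0515 Y76.1942 F2319
G1 X40.5101 Y105.8702
G1 X49.0185 Y130.6713
G1 X56.5766 Y150.5977
G1 X63.1844 Y165.6492
M5
G00 X0.0000 Y0.0000

1 u = 1 mm; y_m = 186.9784 − y.

[1] `<polyline>` line segment, #008000→score S551 F2319: (85.5921,85.1247) → (10.7496,154.1703)

[2] `<path>` quadratic bezier, #008000→score S551 F2319: (20.6425,41.6434) → (31.0515,76.1942) → (40.5101,105.8702) → (49.0185,130.6713) → (56.5766,150.5977) → (63.1844,165.6492)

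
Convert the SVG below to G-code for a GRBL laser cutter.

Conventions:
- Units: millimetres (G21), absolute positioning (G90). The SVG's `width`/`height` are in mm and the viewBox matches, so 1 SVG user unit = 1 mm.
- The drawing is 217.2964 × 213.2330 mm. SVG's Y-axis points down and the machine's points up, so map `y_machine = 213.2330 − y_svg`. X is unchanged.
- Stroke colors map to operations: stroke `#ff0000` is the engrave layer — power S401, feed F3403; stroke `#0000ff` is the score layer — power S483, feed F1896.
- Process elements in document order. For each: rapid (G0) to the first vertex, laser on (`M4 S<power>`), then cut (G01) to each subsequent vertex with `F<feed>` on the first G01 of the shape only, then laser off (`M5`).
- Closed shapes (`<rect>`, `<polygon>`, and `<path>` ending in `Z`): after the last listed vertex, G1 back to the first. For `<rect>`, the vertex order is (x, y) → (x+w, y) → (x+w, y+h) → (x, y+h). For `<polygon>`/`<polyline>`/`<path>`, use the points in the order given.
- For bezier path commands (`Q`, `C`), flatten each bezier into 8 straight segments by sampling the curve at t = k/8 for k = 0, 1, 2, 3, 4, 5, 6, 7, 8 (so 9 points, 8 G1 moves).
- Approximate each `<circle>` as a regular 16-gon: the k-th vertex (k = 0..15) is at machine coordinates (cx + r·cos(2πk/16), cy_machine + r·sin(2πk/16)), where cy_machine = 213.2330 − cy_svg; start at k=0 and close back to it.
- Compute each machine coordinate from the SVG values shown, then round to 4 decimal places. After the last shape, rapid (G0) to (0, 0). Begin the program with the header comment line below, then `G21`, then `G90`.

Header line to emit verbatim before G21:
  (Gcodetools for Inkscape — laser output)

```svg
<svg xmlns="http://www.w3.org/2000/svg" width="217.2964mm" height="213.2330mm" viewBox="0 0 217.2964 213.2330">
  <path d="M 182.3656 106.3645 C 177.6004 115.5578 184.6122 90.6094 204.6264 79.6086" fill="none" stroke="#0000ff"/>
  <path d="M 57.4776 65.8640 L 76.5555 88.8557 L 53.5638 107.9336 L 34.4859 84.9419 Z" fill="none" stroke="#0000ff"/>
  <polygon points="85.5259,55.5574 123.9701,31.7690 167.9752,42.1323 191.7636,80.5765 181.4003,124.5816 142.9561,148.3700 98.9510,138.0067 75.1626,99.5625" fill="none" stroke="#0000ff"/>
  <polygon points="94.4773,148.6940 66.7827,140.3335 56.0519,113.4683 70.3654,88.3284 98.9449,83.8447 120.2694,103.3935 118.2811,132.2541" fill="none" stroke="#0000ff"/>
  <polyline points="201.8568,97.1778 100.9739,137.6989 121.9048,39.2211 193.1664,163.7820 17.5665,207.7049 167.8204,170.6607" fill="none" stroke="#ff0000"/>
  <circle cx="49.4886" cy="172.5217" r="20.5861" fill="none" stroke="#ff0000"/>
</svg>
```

viewBox `0 0 217.2964 213.2330` with mm width/height → 1 unit = 1 mm. Flip: y_m = 213.2330 − y_svg.

**Shape 1** — `<path>` cubic bezier, stroke `#0000ff` → score (S483, F1896). Control points (SVG): P0=(182.3656,106.3645), P1=(177.6004,115.5578), P2=(184.6122,90.6094), P3=(204.6264,79.6086); sampled at t=k/8. Machine vertices: (182.3656,106.8685) → (181.1331,104.9275) → (181.0190,105.6237) → (182.0378,108.3936) → (184.2037,112.6737) → (187.5312,117.9003) → (192.0346,123.5100) → (197.7282,128.9392) → (204.6264,133.6244). Open path.

**Shape 2** — `<path>` regular polygon, stroke `#0000ff` → score (S483, F1896). Machine vertices: (57.4776,147.3690) → (76.5555,124.3773) → (53.5638,105.2994) → (34.4859,128.2911) → (57.4776,147.3690). Closed: final G1 returns to the first vertex.

**Shape 3** — `<polygon>` regular polygon, stroke `#0000ff` → score (S483, F1896). Machine vertices: (85.5259,157.6756) → (123.9701,181.4640) → (167.9752,171.1007) → (191.7636,132.6565) → (181.4003,88.6514) → (142.9561,64.8630) → (98.9510,75.2263) → (75.1626,113.6705) → (85.5259,157.6756). Closed: final G1 returns to the first vertex.

**Shape 4** — `<polygon>` regular polygon, stroke `#0000ff` → score (S483, F1896). Machine vertices: (94.4773,64.5390) → (66.7827,72.8995) → (56.0519,99.7647) → (70.3654,124.9046) → (98.9449,129.3883) → (120.2694,109.8395) → (118.2811,80.9789) → (94.4773,64.5390). Closed: final G1 returns to the first vertex.

**Shape 5** — `<polyline>` open polyline, stroke `#ff0000` → engrave (S401, F3403). Machine vertices: (201.8568,116.0552) → (100.9739,75.5341) → (121.9048,174.0119) → (193.1664,49.4510) → (17.5665,5.5281) → (167.8204,42.5723). Open path.

**Shape 6** — `<circle>` circle, stroke `#ff0000` → engrave (S401, F3403). Machine vertices: (70.0747,40.7113) → (68.5077,48.5893) → (64.0452,55.2679) → (57.3666,59.7304) → (49.4886,61.2974) → (41.6106,59.7304) → (34.9320,55.2679) → (30.4695,48.5893) → (28.9025,40.7113) → (30.4695,32.8333) → (34.9320,26.1547) → (41.6106,21.6922) → (49.4886,20.1252) → (57.3666,21.6922) → (64.0452,26.1547) → (68.5077,32.8333) → (70.0747,40.7113). Closed: final G1 returns to the first vertex.

(Gcodetools for Inkscape — laser output)
G21
G90
G0 X182.3656 Y106.8685
M4 S483
G01 X181.1331 Y104.9275 F1896
G01 X181.0190 Y105.6237
G01 X182.0378 Y108.3936
G01 X184.2037 Y112.6737
G01 X187.5312 Y117.9003
G01 X192.0346 Y123.5100
G01 X197.7282 Y128.9392
G01 X204.6264 Y133.6244
M5
G0 X57.4776 Y147.3690
M4 S483
G01 X76.5555 Y124.3773 F1896
G01 X53.5638 Y105.2994
G01 X34.4859 Y128.2911
G01 X57.4776 Y147.3690
M5
G0 X85.5259 Y157.6756
M4 S483
G01 X123.9701 Y181.4640 F1896
G01 X167.9752 Y171.1007
G01 X191.7636 Y132.6565
G01 X181.4003 Y88.6514
G01 X142.9561 Y64.8630
G01 X98.9510 Y75.2263
G01 X75.1626 Y113.6705
G01 X85.5259 Y157.6756
M5
G0 X94.4773 Y64.5390
M4 S483
G01 X66.7827 Y72.8995 F1896
G01 X56.0519 Y99.7647
G01 X70.3654 Y124.9046
G01 X98.9449 Y129.3883
G01 X120.2694 Y109.8395
G01 X118.2811 Y80.9789
G01 X94.4773 Y64.5390
M5
G0 X201.8568 Y116.0552
M4 S401
G01 X100.9739 Y75.5341 F3403
G01 X121.9048 Y174.0119
G01 X193.1664 Y49.4510
G01 X17.5665 Y5.5281
G01 X167.8204 Y42.5723
M5
G0 X70.0747 Y40.7113
M4 S401
G01 X68.5077 Y48.5893 F3403
G01 X64.0452 Y55.2679
G01 X57.3666 Y59.7304
G01 X49.4886 Y61.2974
G01 X41.6106 Y59.7304
G01 X34.9320 Y55.2679
G01 X30.4695 Y48.5893
G01 X28.9025 Y40.7113
G01 X30.4695 Y32.8333
G01 X34.9320 Y26.1547
G01 X41.6106 Y21.6922
G01 X49.4886 Y20.1252
G01 X57.3666 Y21.6922
G01 X64.0452 Y26.1547
G01 X68.5077 Y32.8333
G01 X70.0747 Y40.7113
M5
G0 X0.0000 Y0.0000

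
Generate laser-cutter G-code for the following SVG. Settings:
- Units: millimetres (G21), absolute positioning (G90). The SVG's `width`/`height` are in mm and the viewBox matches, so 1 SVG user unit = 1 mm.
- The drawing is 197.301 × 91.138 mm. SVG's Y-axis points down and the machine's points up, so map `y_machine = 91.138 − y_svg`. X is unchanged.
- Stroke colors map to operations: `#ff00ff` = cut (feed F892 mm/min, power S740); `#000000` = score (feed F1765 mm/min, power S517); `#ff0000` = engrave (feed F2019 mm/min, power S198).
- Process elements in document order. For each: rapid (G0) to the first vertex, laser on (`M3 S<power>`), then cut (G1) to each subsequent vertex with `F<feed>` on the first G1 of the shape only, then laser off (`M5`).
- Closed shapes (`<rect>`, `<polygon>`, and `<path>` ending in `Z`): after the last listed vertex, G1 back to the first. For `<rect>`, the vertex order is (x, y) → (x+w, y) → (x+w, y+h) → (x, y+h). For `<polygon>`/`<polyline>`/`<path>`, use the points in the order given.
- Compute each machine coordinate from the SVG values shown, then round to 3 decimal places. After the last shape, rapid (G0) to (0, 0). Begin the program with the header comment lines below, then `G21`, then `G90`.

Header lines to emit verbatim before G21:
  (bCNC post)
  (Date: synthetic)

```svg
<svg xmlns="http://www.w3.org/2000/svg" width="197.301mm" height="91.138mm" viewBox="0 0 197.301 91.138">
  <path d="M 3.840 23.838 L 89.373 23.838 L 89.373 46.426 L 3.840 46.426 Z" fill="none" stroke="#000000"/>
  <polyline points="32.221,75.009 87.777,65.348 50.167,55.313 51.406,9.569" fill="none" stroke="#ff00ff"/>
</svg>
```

(bCNC post)
(Date: synthetic)
G21
G90
G0 X3.840 Y67.300
M3 S517
G1 X89.373 Y67.300 F1765
G1 X89.373 Y44.712
G1 X3.840 Y44.712
G1 X3.840 Y67.300
M5
G0 X32.221 Y16.129
M3 S740
G1 X87.777 Y25.790 F892
G1 X50.167 Y35.825
G1 X51.406 Y81.569
M5
G0 X0.000 Y0.000

1 u = 1 mm; y_m = 91.138 − y.

[1] `<path>` rectangle, #000000→score S517 F1765: (3.840,67.300) → (89.373,67.300) → (89.373,44.712) → (3.840,44.712) → (3.840,67.300) (closed)

[2] `<polyline>` open polyline, #ff00ff→cut S740 F892: (32.221,16.129) → (87.777,25.790) → (50.167,35.825) → (51.406,81.569)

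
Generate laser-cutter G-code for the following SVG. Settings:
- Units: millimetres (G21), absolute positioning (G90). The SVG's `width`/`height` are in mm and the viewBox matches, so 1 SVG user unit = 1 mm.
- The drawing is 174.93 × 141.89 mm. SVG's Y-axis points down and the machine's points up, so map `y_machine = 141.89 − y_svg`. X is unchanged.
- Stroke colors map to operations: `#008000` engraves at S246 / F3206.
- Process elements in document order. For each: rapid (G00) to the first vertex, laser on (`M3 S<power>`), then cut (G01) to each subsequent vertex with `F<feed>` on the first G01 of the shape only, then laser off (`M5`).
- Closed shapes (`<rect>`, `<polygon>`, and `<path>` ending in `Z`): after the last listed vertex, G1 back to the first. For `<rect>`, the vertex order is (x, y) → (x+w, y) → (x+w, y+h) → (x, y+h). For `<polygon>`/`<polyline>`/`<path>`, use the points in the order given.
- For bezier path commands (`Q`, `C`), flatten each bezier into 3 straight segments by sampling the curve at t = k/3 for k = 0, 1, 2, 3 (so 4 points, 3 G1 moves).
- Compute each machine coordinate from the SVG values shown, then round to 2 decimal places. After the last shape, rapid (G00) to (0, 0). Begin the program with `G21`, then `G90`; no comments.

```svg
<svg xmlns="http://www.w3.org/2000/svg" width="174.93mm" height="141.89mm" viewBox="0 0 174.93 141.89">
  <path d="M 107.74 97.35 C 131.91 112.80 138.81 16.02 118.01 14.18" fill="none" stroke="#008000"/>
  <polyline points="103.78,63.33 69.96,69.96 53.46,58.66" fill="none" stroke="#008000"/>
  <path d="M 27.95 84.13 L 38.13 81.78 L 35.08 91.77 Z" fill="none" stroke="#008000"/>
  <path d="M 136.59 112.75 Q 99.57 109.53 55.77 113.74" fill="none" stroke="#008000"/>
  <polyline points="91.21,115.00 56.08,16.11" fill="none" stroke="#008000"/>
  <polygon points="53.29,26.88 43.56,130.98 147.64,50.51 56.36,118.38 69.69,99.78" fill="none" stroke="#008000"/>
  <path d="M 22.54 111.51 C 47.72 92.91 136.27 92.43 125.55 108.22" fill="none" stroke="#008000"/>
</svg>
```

G21
G90
G00 X107.74 Y44.54
M3 S246
G01 X125.77 Y58.83 F3206
G01 X129.96 Y101.90
G01 X118.01 Y127.71
M5
G00 X103.78 Y78.56
M3 S246
G01 X69.96 Y71.93 F3206
G01 X53.46 Y83.23
M5
G00 X27.95 Y57.76
M3 S246
G01 X38.13 Y60.11 F3206
G01 X35.08 Y50.12
G01 X27.95 Y57.76
M5
G00 X136.59 Y29.14
M3 S246
G01 X111.16 Y30.46 F3206
G01 X84.22 Y30.13
G01 X55.77 Y28.15
M5
G00 X91.21 Y26.89
M3 S246
G01 X56.08 Y125.78 F3206
M5
G00 X53.29 Y115.01
M3 S246
G01 X43.56 Y10.91 F3206
G01 X147.64 Y91.38
G01 X56.36 Y23.51
G01 X69.69 Y42.11
G01 X53.29 Y115.01
M5
G00 X22.54 Y30.38
M3 S246
G01 X62.82 Y43.01 F3206
G01 X109.20 Y43.97
G01 X125.55 Y33.67
M5
G00 X0.00 Y0.00

1 u = 1 mm; y_m = 141.89 − y.

[1] `<path>` cubic bezier, #008000→engrave S246 F3206: (107.74,44.54) → (125.77,58.83) → (129.96,101.90) → (118.01,127.71)

[2] `<polyline>` open polyline, #008000→engrave S246 F3206: (103.78,78.56) → (69.96,71.93) → (53.46,83.23)

[3] `<path>` regular polygon, #008000→engrave S246 F3206: (27.95,57.76) → (38.13,60.11) → (35.08,50.12) → (27.95,57.76) (closed)

[4] `<path>` quadratic bezier, #008000→engrave S246 F3206: (136.59,29.14) → (111.16,30.46) → (84.22,30.13) → (55.77,28.15)

[5] `<polyline>` line segment, #008000→engrave S246 F3206: (91.21,26.89) → (56.08,125.78)

[6] `<polygon>` closed polygon, #008000→engrave S246 F3206: (53.29,115.01) → (43.56,10.91) → (147.64,91.38) → (56.36,23.51) → (69.69,42.11) → (53.29,115.01) (closed)

[7] `<path>` cubic bezier, #008000→engrave S246 F3206: (22.54,30.38) → (62.82,43.01) → (109.20,43.97) → (125.55,33.67)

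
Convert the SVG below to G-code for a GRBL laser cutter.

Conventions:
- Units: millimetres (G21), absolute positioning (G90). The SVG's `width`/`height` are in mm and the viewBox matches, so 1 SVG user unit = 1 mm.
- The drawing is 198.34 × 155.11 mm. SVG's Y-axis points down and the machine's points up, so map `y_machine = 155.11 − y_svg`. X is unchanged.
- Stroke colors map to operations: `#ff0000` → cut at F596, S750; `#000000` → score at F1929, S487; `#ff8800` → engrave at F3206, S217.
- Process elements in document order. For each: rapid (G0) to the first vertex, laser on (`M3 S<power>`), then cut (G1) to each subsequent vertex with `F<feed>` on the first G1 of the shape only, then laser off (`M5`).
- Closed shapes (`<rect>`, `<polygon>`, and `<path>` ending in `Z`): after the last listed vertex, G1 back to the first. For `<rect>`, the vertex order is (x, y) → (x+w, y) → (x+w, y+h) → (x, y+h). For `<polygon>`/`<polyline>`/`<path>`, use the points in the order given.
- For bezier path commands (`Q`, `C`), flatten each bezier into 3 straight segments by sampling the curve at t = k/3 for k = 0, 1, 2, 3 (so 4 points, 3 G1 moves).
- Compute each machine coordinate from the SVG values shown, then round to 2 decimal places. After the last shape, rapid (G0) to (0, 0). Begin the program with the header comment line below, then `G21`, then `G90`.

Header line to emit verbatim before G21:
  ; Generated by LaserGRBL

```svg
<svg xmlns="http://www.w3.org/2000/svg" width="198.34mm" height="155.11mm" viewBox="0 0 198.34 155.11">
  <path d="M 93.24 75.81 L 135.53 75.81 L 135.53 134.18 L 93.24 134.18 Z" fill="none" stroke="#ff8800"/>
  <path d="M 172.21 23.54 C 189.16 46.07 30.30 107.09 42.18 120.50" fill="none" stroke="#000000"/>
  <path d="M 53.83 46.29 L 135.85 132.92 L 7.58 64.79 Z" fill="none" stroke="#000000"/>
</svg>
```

; Generated by LaserGRBL
G21
G90
G0 X93.24 Y79.30
M3 S217
G1 X135.53 Y79.30 F3206
G1 X135.53 Y20.93
G1 X93.24 Y20.93
G1 X93.24 Y79.30
M5
G0 X172.21 Y131.57
M3 S487
G1 X143.39 Y99.40 F1929
G1 X74.38 Y60.70
G1 X42.18 Y34.61
M5
G0 X53.83 Y108.82
M3 S487
G1 X135.85 Y22.19 F1929
G1 X7.58 Y90.32
G1 X53.83 Y108.82
M5
G0 X0.00 Y0.00

1 u = 1 mm; y_m = 155.11 − y.

[1] `<path>` rectangle, #ff8800→engrave S217 F3206: (93.24,79.30) → (135.53,79.30) → (135.53,20.93) → (93.24,20.93) → (93.24,79.30) (closed)

[2] `<path>` cubic bezier, #000000→score S487 F1929: (172.21,131.57) → (143.39,99.40) → (74.38,60.70) → (42.18,34.61)

[3] `<path>` closed polygon, #000000→score S487 F1929: (53.83,108.82) → (135.85,22.19) → (7.58,90.32) → (53.83,108.82) (closed)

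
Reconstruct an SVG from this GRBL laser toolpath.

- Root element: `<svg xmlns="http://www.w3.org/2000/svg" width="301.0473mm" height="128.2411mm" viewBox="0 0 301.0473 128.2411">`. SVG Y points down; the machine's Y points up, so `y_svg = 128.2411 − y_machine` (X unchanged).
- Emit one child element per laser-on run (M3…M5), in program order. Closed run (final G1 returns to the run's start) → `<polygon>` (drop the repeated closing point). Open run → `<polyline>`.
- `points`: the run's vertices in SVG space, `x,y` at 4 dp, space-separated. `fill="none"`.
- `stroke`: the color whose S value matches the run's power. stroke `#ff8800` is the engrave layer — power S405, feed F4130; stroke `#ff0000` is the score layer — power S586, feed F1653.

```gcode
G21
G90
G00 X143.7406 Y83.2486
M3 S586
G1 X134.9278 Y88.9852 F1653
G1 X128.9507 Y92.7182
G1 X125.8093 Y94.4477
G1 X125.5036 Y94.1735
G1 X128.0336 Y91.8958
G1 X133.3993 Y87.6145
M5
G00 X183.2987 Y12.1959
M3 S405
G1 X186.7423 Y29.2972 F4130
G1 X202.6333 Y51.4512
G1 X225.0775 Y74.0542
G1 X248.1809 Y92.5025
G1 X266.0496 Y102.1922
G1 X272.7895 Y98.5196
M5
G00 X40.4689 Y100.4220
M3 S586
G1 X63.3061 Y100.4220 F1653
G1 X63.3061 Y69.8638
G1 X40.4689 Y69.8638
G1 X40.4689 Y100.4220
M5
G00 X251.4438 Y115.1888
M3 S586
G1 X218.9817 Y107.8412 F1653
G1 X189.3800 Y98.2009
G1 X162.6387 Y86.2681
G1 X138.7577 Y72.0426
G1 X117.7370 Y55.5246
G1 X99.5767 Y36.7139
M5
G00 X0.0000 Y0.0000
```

<svg xmlns="http://www.w3.org/2000/svg" width="301.0473mm" height="128.2411mm" viewBox="0 0 301.0473 128.2411">
  <polyline points="143.7406,44.9925 134.9278,39.2559 128.9507,35.5229 125.8093,33.7934 125.5036,34.0676 128.0336,36.3453 133.3993,40.6266" fill="none" stroke="#ff0000"/>
  <polyline points="183.2987,116.0452 186.7423,98.9439 202.6333,76.7899 225.0775,54.1869 248.1809,35.7386 266.0496,26.0489 272.7895,29.7215" fill="none" stroke="#ff8800"/>
  <polygon points="40.4689,27.8191 63.3061,27.8191 63.3061,58.3773 40.4689,58.3773" fill="none" stroke="#ff0000"/>
  <polyline points="251.4438,13.0523 218.9817,20.3999 189.3800,30.0402 162.6387,41.9730 138.7577,56.1985 117.7370,72.7165 99.5767,91.5272" fill="none" stroke="#ff0000"/>
</svg>

y_svg = 128.2411 − y_m.

[1] S586→`#ff0000` (score); open run; points: 143.7406,44.9925 134.9278,39.2559 128.9507,35.5229 125.8093,33.7934 125.5036,34.0676 128.0336,36.3453 133.3993,40.6266

[2] S405→`#ff8800` (engrave); open run; points: 183.2987,116.0452 186.7423,98.9439 202.6333,76.7899 225.0775,54.1869 248.1809,35.7386 266.0496,26.0489 272.7895,29.7215

[3] S586→`#ff0000` (score); closed run; points: 40.4689,27.8191 63.3061,27.8191 63.3061,58.3773 40.4689,58.3773

[4] S586→`#ff0000` (score); open run; points: 251.4438,13.0523 218.9817,20.3999 189.3800,30.0402 162.6387,41.9730 138.7577,56.1985 117.7370,72.7165 99.5767,91.5272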